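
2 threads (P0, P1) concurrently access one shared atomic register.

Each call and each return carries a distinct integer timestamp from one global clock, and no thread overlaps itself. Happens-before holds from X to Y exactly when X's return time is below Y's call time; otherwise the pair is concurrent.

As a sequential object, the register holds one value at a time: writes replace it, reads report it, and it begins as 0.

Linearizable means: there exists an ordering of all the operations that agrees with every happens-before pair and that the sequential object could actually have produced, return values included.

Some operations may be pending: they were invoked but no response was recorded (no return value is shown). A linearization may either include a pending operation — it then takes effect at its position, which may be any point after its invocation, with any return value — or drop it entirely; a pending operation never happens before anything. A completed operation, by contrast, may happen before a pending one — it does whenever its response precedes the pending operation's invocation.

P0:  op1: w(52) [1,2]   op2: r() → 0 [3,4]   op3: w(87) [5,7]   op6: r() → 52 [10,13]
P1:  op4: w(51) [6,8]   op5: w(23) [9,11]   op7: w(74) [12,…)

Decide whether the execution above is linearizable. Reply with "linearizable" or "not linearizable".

not linearizable

prefix check: 1..3 passes, 1..4 fails once op2's time-4 response joins
a single order respects real time; the 2 completed atomic register operations fail replay along it
for example op1, op2 fails at step 2: op2 r() → 0 is not legal there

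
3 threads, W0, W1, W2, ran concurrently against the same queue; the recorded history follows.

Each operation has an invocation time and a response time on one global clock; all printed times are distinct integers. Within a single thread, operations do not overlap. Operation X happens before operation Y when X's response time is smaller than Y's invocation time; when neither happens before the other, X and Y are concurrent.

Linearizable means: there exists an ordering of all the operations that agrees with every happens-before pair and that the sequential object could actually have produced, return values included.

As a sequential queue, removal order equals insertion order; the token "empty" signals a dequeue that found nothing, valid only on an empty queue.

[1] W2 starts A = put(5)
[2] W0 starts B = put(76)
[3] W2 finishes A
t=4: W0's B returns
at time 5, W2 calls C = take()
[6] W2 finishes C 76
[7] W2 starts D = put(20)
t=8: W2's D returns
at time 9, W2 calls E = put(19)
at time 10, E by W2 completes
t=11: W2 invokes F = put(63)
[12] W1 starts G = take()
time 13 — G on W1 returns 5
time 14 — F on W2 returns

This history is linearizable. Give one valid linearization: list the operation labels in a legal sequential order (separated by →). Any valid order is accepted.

B → A → C → D → E → F → G

step 1: B put(76) — queue <76>
step 2: A put(5) — queue <76,5>
step 3: C take() → 76 — queue <5>
step 4: D put(20) — queue <5,20>
step 5: E put(19) — queue <5,20,19>
step 6: F put(63) — queue <5,20,19,63>
step 7: G take() → 5 — queue <20,19,63>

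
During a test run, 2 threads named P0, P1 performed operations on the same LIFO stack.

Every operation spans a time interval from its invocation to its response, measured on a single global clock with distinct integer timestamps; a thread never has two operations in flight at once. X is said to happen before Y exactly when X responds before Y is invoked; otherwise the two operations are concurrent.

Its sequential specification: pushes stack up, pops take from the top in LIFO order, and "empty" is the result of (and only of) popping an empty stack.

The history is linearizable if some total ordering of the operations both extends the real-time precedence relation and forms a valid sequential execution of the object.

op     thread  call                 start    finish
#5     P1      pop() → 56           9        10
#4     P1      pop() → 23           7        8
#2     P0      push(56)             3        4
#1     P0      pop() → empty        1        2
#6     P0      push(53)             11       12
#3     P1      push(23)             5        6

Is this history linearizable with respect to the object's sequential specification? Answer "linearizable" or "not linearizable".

witness order: #1, #2, #3, #4, #5, #6
step 1: #1 pop() → empty — stack <>
step 2: #2 push(56) — stack <56>
step 3: #3 push(23) — stack <56,23>
step 4: #4 pop() → 23 — stack <56>
step 5: #5 pop() → 56 — stack <>
step 6: #6 push(53) — stack <53>

linearizable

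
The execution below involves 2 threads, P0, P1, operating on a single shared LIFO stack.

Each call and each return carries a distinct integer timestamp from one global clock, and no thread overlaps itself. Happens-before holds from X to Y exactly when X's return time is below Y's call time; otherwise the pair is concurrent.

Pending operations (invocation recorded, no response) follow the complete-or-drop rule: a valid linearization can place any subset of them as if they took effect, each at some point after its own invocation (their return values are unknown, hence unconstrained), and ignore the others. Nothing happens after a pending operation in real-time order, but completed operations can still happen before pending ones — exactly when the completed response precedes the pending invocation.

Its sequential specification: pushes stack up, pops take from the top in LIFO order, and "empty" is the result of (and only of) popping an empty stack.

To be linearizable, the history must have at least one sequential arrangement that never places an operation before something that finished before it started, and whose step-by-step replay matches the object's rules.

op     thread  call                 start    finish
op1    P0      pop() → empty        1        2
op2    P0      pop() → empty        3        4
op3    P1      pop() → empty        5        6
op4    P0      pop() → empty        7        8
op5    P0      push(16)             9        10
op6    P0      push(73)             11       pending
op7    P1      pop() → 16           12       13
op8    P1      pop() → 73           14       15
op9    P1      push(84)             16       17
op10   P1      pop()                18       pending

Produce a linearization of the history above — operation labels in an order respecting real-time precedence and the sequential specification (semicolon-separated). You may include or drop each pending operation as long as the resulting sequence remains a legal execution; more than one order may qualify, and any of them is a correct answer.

op1; op2; op3; op4; op5; op7; op6; op8; op9

step 1: op1 pop() → empty — stack <>
step 2: op2 pop() → empty — stack <>
step 3: op3 pop() → empty — stack <>
step 4: op4 pop() → empty — stack <>
step 5: op5 push(16) — stack <16>
step 6: op7 pop() → 16 — stack <>
step 7: op6 push(73) (pending, included) — stack <73>
step 8: op8 pop() → 73 — stack <>
step 9: op9 push(84) — stack <84>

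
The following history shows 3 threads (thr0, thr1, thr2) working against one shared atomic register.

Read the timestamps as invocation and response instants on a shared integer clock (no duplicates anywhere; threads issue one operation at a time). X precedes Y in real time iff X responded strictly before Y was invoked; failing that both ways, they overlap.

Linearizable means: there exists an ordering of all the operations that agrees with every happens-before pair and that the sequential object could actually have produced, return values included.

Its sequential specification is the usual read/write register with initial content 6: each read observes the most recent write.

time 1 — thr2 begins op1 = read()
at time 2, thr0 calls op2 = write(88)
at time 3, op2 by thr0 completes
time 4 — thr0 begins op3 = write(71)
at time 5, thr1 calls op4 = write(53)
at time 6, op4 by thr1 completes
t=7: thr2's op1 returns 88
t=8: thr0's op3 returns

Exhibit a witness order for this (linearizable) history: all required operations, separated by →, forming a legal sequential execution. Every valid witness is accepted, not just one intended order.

op2 → op1 → op3 → op4

step 1: op2 write(88) — value 88
step 2: op1 read() → 88 — value 88
step 3: op3 write(71) — value 71
step 4: op4 write(53) — value 53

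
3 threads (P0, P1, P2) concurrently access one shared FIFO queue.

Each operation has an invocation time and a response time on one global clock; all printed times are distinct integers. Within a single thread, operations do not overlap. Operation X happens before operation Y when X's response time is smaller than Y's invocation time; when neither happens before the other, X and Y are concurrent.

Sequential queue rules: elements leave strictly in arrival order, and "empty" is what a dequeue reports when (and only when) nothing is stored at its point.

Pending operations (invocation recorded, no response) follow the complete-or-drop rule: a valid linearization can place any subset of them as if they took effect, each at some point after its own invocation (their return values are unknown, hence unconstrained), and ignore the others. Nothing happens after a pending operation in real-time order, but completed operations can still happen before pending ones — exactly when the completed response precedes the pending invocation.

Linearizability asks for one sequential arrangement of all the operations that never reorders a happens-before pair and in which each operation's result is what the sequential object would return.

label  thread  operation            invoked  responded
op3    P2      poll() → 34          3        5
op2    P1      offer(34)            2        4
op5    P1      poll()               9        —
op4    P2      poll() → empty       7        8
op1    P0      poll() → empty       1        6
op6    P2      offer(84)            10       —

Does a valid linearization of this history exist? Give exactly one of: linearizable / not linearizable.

a witness: op1, op2, op3, op4
step 1: op1 poll() → empty — queue <>
step 2: op2 offer(34) — queue <34>
step 3: op3 poll() → 34 — queue <>
step 4: op4 poll() → empty — queue <>

linearizable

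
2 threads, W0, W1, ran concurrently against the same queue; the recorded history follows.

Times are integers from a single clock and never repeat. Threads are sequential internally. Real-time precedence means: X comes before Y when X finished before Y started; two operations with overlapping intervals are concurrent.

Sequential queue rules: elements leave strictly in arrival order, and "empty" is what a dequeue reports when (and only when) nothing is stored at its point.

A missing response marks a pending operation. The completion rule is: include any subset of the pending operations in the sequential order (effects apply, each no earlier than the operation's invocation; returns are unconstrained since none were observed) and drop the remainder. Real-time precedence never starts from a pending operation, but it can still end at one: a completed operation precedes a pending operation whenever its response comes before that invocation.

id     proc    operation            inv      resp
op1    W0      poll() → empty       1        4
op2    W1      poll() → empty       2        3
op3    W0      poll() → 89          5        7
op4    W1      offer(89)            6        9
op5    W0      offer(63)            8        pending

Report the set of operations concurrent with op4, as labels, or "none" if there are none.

op3, op5

overlap test against op4 [6,9]: concurrent iff the interval meets 6..9
op1 [1,4]: before
op2 [2,3]: before
op3 [5,7]: concurrent
op5 [8,…): concurrent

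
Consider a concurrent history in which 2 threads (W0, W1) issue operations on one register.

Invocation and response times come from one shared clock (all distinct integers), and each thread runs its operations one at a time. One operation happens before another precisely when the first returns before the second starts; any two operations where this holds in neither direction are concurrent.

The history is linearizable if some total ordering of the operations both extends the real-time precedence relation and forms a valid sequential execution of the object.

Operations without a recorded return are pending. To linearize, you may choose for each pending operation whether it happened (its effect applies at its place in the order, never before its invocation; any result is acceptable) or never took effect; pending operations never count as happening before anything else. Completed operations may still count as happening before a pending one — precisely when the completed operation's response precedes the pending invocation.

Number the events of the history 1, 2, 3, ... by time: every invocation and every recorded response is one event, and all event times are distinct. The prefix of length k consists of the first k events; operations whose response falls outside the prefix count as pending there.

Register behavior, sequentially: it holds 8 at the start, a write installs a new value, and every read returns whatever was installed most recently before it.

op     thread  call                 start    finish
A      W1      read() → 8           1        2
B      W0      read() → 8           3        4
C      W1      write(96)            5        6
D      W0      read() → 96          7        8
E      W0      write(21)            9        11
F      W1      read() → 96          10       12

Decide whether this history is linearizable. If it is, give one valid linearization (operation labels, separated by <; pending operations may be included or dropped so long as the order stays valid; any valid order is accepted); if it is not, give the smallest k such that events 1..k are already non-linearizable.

1. A read() → 8, leaving value 8
2. B read() → 8, leaving value 8
3. C write(96), leaving value 96
4. D read() → 96, leaving value 96
5. F read() → 96, leaving value 96
6. E write(21), leaving value 21

linearizable — witness: A < B < C < D < F < E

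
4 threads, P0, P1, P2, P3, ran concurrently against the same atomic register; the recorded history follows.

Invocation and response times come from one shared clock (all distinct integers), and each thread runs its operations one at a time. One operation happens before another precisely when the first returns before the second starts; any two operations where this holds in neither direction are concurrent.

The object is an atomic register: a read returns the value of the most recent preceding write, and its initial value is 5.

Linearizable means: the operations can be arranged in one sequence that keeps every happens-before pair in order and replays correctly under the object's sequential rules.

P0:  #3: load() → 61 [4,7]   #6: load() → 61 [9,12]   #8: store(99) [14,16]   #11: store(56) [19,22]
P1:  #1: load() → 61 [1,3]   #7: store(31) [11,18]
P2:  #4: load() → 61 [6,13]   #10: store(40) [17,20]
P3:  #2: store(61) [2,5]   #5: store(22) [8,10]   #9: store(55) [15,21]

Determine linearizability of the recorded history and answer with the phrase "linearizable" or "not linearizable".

a witness: #2, #1, #3, #4, #6, #5, #7, #8, #9, #10, #11
1. #2 store(61), leaving value 61
2. #1 load() → 61, leaving value 61
3. #3 load() → 61, leaving value 61
4. #4 load() → 61, leaving value 61
5. #6 load() → 61, leaving value 61
6. #5 store(22), leaving value 22
7. #7 store(31), leaving value 31
8. #8 store(99), leaving value 99
9. #9 store(55), leaving value 55
10. #10 store(40), leaving value 40
11. #11 store(56), leaving value 56

linearizable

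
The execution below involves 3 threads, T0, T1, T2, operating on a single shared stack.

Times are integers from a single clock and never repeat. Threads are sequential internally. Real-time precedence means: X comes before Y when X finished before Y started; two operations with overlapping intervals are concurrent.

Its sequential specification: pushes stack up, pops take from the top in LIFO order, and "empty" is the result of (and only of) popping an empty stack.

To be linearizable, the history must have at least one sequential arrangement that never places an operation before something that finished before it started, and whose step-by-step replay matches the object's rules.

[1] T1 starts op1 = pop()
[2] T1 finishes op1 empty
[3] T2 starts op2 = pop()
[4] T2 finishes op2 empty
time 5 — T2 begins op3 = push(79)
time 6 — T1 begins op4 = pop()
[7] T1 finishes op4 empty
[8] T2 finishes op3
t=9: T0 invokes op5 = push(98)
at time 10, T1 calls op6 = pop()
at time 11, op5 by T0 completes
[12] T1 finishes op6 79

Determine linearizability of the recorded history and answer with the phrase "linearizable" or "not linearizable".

linearizable

witness order: op1, op2, op4, op3, op6, op5
step 1: op1 pop() → empty — stack <>
step 2: op2 pop() → empty — stack <>
step 3: op4 pop() → empty — stack <>
step 4: op3 push(79) — stack <79>
step 5: op6 pop() → 79 — stack <>
step 6: op5 push(98) — stack <98>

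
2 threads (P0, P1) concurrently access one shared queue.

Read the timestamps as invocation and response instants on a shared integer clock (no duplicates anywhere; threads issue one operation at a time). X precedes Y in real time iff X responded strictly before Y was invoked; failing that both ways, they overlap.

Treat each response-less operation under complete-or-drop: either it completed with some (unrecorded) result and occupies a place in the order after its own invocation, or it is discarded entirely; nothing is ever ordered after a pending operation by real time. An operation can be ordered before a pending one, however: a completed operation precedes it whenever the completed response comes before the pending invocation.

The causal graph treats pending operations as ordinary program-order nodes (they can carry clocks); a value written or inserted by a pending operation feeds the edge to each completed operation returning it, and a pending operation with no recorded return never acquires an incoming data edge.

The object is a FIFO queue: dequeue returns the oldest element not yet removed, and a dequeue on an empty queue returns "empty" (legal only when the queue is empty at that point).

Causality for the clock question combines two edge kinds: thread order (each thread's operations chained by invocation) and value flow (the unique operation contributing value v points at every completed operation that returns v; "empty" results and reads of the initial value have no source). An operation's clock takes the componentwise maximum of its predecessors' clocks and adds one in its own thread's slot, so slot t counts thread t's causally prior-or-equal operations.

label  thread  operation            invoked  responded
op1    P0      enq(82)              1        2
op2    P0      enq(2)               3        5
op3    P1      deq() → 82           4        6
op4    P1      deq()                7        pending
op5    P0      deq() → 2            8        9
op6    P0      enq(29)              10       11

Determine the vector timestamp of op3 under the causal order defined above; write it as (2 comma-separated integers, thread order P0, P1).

(1, 1)

root op op1, invoked 1: fresh clock plus P0's own tick → (1, 0)
op3, invoked 4, takes VC(op1)=(1, 0) under max, adds 1 for P1 → (1, 1)
op2, invoked 3, takes VC(op1)=(1, 0) under max, adds 1 for P0 → (2, 0)
op4, invoked 7, takes VC(op3)=(1, 1) under max, adds 1 for P1 → (1, 2)
op5, invoked 8, takes VC(op2)=(2, 0) under max, adds 1 for P0 → (3, 0)
op6, invoked 10, takes VC(op5)=(3, 0) under max, adds 1 for P0 → (4, 0)
target: VC(op3) = (1, 1)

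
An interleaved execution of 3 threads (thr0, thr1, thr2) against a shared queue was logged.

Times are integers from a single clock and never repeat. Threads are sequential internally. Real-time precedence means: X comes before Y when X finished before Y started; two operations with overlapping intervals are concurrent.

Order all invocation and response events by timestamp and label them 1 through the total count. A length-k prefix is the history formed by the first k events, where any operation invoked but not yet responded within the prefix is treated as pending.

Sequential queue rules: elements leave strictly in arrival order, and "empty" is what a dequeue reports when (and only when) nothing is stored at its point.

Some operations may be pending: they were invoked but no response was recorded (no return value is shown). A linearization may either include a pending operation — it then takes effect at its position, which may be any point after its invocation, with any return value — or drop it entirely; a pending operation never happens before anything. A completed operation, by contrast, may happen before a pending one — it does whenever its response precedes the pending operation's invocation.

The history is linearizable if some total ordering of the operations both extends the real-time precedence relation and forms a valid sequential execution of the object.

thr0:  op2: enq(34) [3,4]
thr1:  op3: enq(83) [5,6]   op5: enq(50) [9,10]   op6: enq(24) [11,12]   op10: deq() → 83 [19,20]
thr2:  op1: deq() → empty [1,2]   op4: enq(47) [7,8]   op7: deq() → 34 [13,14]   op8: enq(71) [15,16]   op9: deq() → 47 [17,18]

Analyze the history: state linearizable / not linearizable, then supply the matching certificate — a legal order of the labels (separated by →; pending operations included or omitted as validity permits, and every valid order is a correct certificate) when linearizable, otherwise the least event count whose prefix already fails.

through event 17 a valid linearization exists; event 18 (op9 responding at time 18) ends that
one real-time candidate order over the 9 completed operations — the queue replay rejects it
for example op1, op2, op3, op4, op5, op6, op7, op8, op9 fails at step 9: op9 deq() → 47 is not legal there

not linearizable — minimal violating prefix: 18 events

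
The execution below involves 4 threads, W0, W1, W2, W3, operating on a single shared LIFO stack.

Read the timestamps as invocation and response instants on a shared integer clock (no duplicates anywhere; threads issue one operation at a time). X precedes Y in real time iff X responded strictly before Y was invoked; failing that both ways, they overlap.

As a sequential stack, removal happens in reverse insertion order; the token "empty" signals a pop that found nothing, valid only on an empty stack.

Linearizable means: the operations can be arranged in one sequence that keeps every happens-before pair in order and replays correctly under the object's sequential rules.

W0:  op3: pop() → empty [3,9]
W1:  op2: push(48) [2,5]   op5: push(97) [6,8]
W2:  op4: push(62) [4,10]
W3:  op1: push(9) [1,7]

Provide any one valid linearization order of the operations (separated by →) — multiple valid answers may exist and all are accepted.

op3 → op1 → op2 → op4 → op5

1. op3 pop() → empty, leaving stack <>
2. op1 push(9), leaving stack <9>
3. op2 push(48), leaving stack <9,48>
4. op4 push(62), leaving stack <9,48,62>
5. op5 push(97), leaving stack <9,48,62,97>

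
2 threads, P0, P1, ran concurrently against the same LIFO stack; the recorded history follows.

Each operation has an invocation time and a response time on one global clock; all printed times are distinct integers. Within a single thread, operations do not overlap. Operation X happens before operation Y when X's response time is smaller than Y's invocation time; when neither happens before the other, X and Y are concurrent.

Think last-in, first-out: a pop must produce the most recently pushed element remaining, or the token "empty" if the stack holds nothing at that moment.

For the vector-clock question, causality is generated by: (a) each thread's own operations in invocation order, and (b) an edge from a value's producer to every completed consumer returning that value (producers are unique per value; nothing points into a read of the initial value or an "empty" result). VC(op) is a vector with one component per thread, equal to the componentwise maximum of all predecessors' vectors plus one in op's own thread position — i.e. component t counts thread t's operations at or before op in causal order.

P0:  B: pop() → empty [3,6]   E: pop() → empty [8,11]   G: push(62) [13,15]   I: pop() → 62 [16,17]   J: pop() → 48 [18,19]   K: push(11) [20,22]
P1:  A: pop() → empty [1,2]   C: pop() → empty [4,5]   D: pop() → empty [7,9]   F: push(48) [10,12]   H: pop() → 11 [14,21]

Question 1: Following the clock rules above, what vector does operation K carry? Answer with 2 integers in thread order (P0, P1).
invoked at 1, A has no predecessors; its own P1 bump gives (0, 1)
invoked at 3, B has no predecessors; its own P0 bump gives (1, 0)
C, invoked 4, takes VC(A)=(0, 1) under max, adds 1 for P1 → (0, 2)
E, invoked 8, takes VC(B)=(1, 0) under max, adds 1 for P0 → (2, 0)
D, invoked 7, takes VC(C)=(0, 2) under max, adds 1 for P1 → (0, 3)
G, invoked 13, takes VC(E)=(2, 0) under max, adds 1 for P0 → (3, 0)
F, invoked 10, takes VC(D)=(0, 3) under max, adds 1 for P1 → (0, 4)
I, invoked 16, takes VC(G)=(3, 0) under max, adds 1 for P0 → (4, 0)
J, invoked 18, takes VC(F)=(0, 4), VC(I)=(4, 0) under max, adds 1 for P0 → (5, 4)
K, invoked 20, takes VC(J)=(5, 4) under max, adds 1 for P0 → (6, 4)
H, invoked 14, takes VC(F)=(0, 4), VC(K)=(6, 4) under max, adds 1 for P1 → (6, 5)
target: VC(K) = (6, 4)

(6, 4)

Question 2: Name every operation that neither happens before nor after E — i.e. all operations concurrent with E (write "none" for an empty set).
overlap test against E [8,11]: concurrent iff the interval meets 8..11
A [1,2]: before
B [3,6]: before
C [4,5]: before
D [7,9]: concurrent
F [10,12]: concurrent
G [13,15]: after
H [14,21]: after
I [16,17]: after
J [18,19]: after
K [20,22]: after

D, F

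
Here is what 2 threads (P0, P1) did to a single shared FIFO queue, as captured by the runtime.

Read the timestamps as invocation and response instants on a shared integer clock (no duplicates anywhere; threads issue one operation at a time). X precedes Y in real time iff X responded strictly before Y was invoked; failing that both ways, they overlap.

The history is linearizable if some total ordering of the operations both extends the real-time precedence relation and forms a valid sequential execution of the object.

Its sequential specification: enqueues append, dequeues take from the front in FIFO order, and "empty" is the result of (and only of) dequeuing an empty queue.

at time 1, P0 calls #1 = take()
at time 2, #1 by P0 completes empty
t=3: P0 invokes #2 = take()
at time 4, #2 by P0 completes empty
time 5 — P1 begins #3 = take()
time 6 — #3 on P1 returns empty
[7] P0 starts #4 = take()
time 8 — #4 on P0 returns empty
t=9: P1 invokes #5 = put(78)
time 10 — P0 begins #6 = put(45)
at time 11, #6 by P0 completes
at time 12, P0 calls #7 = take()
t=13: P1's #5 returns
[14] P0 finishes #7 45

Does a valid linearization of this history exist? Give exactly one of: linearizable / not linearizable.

linearizable

a witness: #1, #2, #3, #4, #6, #5, #7
after step 1 (#1 take() → empty): queue <>
after step 2 (#2 take() → empty): queue <>
after step 3 (#3 take() → empty): queue <>
after step 4 (#4 take() → empty): queue <>
after step 5 (#6 put(45)): queue <45>
after step 6 (#5 put(78)): queue <45,78>
after step 7 (#7 take() → 45): queue <78>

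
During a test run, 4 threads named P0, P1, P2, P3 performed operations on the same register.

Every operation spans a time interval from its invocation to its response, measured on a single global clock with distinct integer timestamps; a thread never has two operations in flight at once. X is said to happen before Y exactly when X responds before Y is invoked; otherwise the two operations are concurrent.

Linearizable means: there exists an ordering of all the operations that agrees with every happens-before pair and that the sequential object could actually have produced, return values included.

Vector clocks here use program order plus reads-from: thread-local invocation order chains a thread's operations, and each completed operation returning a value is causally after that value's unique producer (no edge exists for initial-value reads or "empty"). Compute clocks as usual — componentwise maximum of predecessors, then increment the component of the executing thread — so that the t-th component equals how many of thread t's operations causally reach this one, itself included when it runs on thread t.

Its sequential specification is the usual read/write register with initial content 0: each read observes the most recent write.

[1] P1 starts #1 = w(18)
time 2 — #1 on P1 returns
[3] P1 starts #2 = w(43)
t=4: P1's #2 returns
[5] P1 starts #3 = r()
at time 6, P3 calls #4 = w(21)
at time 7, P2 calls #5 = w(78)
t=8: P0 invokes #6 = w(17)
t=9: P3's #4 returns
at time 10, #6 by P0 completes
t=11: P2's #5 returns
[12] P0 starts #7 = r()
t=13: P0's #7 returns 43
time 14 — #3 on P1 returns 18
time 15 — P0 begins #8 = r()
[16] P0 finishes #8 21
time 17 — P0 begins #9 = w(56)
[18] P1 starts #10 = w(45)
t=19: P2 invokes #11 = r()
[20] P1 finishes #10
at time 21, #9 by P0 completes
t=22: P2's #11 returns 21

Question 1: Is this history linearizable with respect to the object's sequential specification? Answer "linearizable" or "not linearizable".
not linearizable

already the first 13 events (up to #7's response at time 13) admit no linearization; the first 12 still do
real-time-consistent orders of the 6 completed operations: 6 — all fail the register replay
completion choices over the 1 pending operation (#3) were checked; none helps
take #1, #2, #4, #5, #6, #7 (pending dropped): step 6 already fails, because #7 r() → 43 cannot occur there
take #1, #2, #4, #6, #5, #7 (pending dropped): step 6 already fails, because #7 r() → 43 cannot occur there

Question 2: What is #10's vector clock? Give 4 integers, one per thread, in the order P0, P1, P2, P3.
(0, 4, 0, 0)

root op #4, invoked 6: fresh clock plus P3's own tick → (0, 0, 0, 1)
root op #5, invoked 7: fresh clock plus P2's own tick → (0, 0, 1, 0)
root op #1, invoked 1: fresh clock plus P1's own tick → (0, 1, 0, 0)
root op #6, invoked 8: fresh clock plus P0's own tick → (1, 0, 0, 0)
invoked at 3, #2 merges VC(#1)=(0, 1, 0, 0) and bumps P1's slot → (0, 2, 0, 0)
invoked at 19, #11 merges VC(#4)=(0, 0, 0, 1), VC(#5)=(0, 0, 1, 0) and bumps P2's slot → (0, 0, 2, 1)
invoked at 5, #3 merges VC(#1)=(0, 1, 0, 0), VC(#2)=(0, 2, 0, 0) and bumps P1's slot → (0, 3, 0, 0)
invoked at 18, #10 merges VC(#3)=(0, 3, 0, 0) and bumps P1's slot → (0, 4, 0, 0)
invoked at 12, #7 merges VC(#2)=(0, 2, 0, 0), VC(#6)=(1, 0, 0, 0) and bumps P0's slot → (2, 2, 0, 0)
invoked at 15, #8 merges VC(#4)=(0, 0, 0, 1), VC(#7)=(2, 2, 0, 0) and bumps P0's slot → (3, 2, 0, 1)
invoked at 17, #9 merges VC(#8)=(3, 2, 0, 1) and bumps P0's slot → (4, 2, 0, 1)
target: VC(#10) = (0, 4, 0, 0)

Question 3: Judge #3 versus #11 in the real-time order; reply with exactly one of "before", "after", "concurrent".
before

#3 spans [5,14], #11 spans [19,22]
resp(#3)=14 < inv(#11)=19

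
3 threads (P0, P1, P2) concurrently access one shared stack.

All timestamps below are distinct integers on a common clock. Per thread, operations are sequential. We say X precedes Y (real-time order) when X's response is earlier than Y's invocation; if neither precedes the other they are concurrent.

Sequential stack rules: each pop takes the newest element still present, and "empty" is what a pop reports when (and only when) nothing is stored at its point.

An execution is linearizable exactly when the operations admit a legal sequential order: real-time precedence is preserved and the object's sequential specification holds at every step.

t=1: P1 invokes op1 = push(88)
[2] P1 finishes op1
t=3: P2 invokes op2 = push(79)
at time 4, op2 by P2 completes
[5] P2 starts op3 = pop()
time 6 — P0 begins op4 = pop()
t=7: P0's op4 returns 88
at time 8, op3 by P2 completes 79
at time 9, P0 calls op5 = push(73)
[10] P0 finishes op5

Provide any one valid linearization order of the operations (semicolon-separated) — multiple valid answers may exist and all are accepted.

op1; op2; op3; op4; op5

1. op1 push(88), leaving stack <88>
2. op2 push(79), leaving stack <88,79>
3. op3 pop() → 79, leaving stack <88>
4. op4 pop() → 88, leaving stack <>
5. op5 push(73), leaving stack <73>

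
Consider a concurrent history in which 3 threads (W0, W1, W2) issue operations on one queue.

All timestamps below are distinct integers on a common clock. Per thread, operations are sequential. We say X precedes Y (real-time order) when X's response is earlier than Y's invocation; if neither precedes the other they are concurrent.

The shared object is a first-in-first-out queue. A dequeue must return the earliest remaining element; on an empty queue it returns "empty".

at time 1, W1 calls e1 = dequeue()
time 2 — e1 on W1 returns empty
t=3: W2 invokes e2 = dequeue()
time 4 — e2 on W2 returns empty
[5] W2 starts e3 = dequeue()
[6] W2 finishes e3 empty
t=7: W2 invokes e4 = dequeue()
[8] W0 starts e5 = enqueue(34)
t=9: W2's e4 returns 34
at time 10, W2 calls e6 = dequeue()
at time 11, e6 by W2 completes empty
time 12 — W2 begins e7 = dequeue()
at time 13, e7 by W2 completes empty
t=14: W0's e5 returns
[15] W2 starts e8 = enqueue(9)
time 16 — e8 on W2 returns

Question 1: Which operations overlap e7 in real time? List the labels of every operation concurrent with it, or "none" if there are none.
e5

concurrent with e7 ([12,13]): every op whose interval crosses 12..13
e1 [1,2]: before
e2 [3,4]: before
e3 [5,6]: before
e4 [7,9]: before
e5 [8,14]: concurrent
e6 [10,11]: before
e8 [15,16]: after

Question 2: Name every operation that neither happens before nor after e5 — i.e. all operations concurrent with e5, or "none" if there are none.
e4, e6, e7

overlap test against e5 [8,14]: concurrent iff the interval meets 8..14
e1 [1,2]: before
e2 [3,4]: before
e3 [5,6]: before
e4 [7,9]: concurrent
e6 [10,11]: concurrent
e7 [12,13]: concurrent
e8 [15,16]: after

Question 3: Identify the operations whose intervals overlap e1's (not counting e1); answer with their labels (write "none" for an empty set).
none

e1 runs from 1 to 2; window-overlapping ops are concurrent
e2 [3,4]: after
e3 [5,6]: after
e4 [7,9]: after
e5 [8,14]: after
e6 [10,11]: after
e7 [12,13]: after
e8 [15,16]: after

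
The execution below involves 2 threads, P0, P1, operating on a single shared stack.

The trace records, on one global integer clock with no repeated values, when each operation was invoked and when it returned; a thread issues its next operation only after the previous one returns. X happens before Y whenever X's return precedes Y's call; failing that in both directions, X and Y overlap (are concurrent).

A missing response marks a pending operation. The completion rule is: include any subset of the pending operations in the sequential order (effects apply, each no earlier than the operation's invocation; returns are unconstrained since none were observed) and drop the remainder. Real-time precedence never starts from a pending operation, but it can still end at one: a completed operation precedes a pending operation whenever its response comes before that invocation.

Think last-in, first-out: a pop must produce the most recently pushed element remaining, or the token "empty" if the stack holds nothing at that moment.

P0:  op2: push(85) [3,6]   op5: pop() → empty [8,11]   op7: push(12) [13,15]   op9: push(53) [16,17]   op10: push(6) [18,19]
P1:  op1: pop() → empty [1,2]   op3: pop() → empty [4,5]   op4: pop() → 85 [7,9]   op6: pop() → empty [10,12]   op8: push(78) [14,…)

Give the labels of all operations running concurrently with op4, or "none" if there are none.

op4 runs from 7 to 9; window-overlapping ops are concurrent
op1 [1,2]: before
op2 [3,6]: before
op3 [4,5]: before
op5 [8,11]: concurrent
op6 [10,12]: after
op7 [13,15]: after
op8 [14,…): after
op9 [16,17]: after
op10 [18,19]: after

op5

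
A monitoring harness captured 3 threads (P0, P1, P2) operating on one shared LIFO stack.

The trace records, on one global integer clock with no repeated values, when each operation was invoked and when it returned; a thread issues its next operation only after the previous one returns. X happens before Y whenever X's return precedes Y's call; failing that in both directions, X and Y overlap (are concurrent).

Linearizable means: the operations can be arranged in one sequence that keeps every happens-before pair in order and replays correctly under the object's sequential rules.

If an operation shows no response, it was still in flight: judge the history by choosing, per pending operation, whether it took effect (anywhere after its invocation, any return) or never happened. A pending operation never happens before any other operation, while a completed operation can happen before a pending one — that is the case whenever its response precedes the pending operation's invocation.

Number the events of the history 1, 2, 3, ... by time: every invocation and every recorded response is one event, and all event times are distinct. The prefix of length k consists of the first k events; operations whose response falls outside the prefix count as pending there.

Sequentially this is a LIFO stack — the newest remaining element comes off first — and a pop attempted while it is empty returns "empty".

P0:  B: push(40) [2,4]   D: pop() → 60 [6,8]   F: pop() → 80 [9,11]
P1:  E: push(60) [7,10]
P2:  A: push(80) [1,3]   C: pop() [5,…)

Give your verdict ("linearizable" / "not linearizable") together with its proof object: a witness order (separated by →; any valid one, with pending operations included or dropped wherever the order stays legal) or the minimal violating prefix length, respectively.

linearizable — witness: A → B → C → E → D → F

1. A push(80), leaving stack <80>
2. B push(40), leaving stack <80,40>
3. C pop() (pending, included), leaving stack <80>
4. E push(60), leaving stack <80,60>
5. D pop() → 60, leaving stack <80>
6. F pop() → 80, leaving stack <>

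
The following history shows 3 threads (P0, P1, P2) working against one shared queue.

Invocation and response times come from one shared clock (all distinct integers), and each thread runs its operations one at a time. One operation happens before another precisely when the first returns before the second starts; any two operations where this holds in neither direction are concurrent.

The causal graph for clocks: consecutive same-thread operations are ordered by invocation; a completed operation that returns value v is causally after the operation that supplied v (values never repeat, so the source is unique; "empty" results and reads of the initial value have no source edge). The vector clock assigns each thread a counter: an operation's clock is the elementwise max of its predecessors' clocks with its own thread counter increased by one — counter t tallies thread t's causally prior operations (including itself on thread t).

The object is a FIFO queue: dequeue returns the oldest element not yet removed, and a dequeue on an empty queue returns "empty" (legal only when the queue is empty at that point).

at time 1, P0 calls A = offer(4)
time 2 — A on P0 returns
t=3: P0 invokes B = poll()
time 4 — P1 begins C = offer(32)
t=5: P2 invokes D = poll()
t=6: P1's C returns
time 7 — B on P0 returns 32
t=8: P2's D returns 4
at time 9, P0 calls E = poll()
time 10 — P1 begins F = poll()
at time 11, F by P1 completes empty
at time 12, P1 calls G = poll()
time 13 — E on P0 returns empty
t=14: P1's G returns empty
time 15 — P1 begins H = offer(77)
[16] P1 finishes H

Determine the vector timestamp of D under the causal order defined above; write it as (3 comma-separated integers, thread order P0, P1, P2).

(1, 0, 1)

root op C, invoked 4: fresh clock plus P1's own tick → (0, 1, 0)
root op A, invoked 1: fresh clock plus P0's own tick → (1, 0, 0)
invoked at 10, F merges VC(C)=(0, 1, 0) and bumps P1's slot → (0, 2, 0)
invoked at 5, D merges VC(A)=(1, 0, 0) and bumps P2's slot → (1, 0, 1)
invoked at 12, G merges VC(F)=(0, 2, 0) and bumps P1's slot → (0, 3, 0)
invoked at 3, B merges VC(A)=(1, 0, 0), VC(C)=(0, 1, 0) and bumps P0's slot → (2, 1, 0)
invoked at 15, H merges VC(G)=(0, 3, 0) and bumps P1's slot → (0, 4, 0)
invoked at 9, E merges VC(B)=(2, 1, 0) and bumps P0's slot → (3, 1, 0)
target: VC(D) = (1, 0, 1)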